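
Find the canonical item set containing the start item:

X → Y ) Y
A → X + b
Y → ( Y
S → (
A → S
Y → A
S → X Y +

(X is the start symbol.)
First, augment the grammar with X' → X
I₀ = CLOSURE({ [X' → . X] }):
  [X' → . X] has the dot before X: add [X → . Y ) Y]
  [X → . Y ) Y] has the dot before Y: add [Y → . ( Y], [Y → . A]
  [Y → . A] has the dot before A: add [A → . X + b], [A → . S]
  [A → . S] has the dot before S: add [S → . (], [S → . X Y +]
No further items can be added.

I₀ = { [A → . S], [A → . X + b], [S → . (], [S → . X Y +], [X → . Y ) Y], [X' → . X], [Y → . ( Y], [Y → . A] }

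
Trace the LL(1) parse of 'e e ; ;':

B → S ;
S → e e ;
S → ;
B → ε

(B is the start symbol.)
LL(1) parsing maintains a stack (initially the start symbol over $) and the input. At each step: if the stack top is a terminal, match it against the current input token; if it is a non-terminal N, replace it with the RHS of M[N, lookahead] (the unique production whose predict set contains the lookahead).

Stack is shown with the top on the left.

Stack      Input      Action
----------------------------
B $        e e ; ; $  output B → S ;
S ; $      e e ; ; $  output S → e e ;
e e ; ; $  e e ; ; $  match 'e'
e ; ; $    e ; ; $    match 'e'
; ; $      ; ; $      match ';'
; $        ; $        match ';'
$          $          accept

The string is accepted.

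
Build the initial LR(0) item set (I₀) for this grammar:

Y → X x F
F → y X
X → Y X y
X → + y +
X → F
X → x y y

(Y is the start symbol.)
{ [F → . y X], [X → . + y +], [X → . F], [X → . Y X y], [X → . x y y], [Y → . X x F], [Y' → . Y] }

First, augment the grammar with Y' → Y
I₀ = CLOSURE({ [Y' → . Y] }):
  [Y' → . Y] has the dot before Y: add [Y → . X x F]
  [Y → . X x F] has the dot before X: add [X → . Y X y], [X → . + y +], [X → . F], [X → . x y y]
  [X → . F] has the dot before F: add [F → . y X]
No further items can be added.

I₀ = { [F → . y X], [X → . + y +], [X → . F], [X → . Y X y], [X → . x y y], [Y → . X x F], [Y' → . Y] }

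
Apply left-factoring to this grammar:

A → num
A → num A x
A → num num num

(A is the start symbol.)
Left-factoring transforms A → αβ₁ | αβ₂ into A → αA' and A' → β₁ | β₂
(α is the longest common prefix among the alternatives). Repeat until
no nonterminal has two alternatives with a common prefix.

Round 1: A has alternatives sharing prefix 'num'. Introduce A': A → num A'
  Add: A' → ε
  Add: A' → A x
  Add: A' → num num

No remaining common prefixes — done.

Resulting grammar:
A → num A'
A' → ε
A' → A x
A' → num num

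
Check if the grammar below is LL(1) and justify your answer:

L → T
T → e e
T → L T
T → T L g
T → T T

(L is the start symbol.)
No. Predict set conflict for T: { 'e' }

A grammar is LL(1) if for each non-terminal N with multiple productions, the predict sets of those productions are pairwise disjoint, where PREDICT(N → α) = (FIRST(α) \ {ε}) ∪ (FOLLOW(N) if α ⇒* ε).

Relevant sets:
  FIRST(L) = { 'e' }
  FIRST(T) = { 'e' }

For T:
  PREDICT(T → e e) = { 'e' }
  PREDICT(T → L T) = { 'e' }
  PREDICT(T → T L g) = { 'e' }
  PREDICT(T → T T) = { 'e' }
L has a single production, so nothing to check there.

Conflict found: Predict set conflict for T: { 'e' }
The grammar is NOT LL(1).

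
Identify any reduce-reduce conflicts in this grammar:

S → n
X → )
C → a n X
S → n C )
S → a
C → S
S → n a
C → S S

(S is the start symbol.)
A reduce-reduce conflict occurs when an LR(0) state has two complete items [A → α .] and [B → β .] — both call for a reduction, and with no lookahead the parser cannot choose between them.

Augment with S' → S and build the canonical LR(0) collection (I0 = CLOSURE({[S' → . S]}), then GOTO on every symbol after a dot until no new states appear). It has 12 states:
  I0: { [S → . a], [S → . n C )], [S → . n a], [S → . n], [S' → . S] }  — shift
  I1: { [S' → S .] }  — accept
  I2: { [S → a .] }  — reduce
  I3: { [C → . S S], [C → . S], [C → . a n X], [S → . a], [S → . n C )], [S → . n a], [S → . n], [S → n . C )], [S → n . a], [S → n .] }  — shift, reduce
  I4: { [S → n C . )] }  — shift
  I5: { [C → S . S], [C → S .], [S → . a], [S → . n C )], [S → . n a], [S → . n] }  — shift, reduce
  I6: { [C → a . n X], [S → a .], [S → n a .] }  — shift, 2 reduces
  I7: { [C → a n . X], [X → . )] }  — shift
  I8: { [X → ) .] }  — reduce
  I9: { [C → a n X .] }  — reduce
  I10: { [C → S S .] }  — reduce
  I11: { [S → n C ) .] }  — reduce

I6 contains complete items [S → a .], [S → n a .] — reduce-reduce conflict.

Answer: Yes — I6: [S → a .] vs [S → n a .]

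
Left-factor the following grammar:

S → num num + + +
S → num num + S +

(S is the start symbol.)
Left-factoring transforms A → αβ₁ | αβ₂ into A → αA' and A' → β₁ | β₂
(α is the longest common prefix among the alternatives). Repeat until
no nonterminal has two alternatives with a common prefix.

Round 1: S has alternatives sharing prefix 'num num +'. Introduce S': S → num num + S'
  Add: S' → + +
  Add: S' → S +

No remaining common prefixes — done.

Resulting grammar:
S → num num + S'
S' → + +
S' → S +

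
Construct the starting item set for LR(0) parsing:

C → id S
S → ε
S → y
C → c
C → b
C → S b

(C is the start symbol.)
First, augment the grammar with C' → C
I₀ = CLOSURE({ [C' → . C] }):
  [C' → . C] has the dot before C: add [C → . id S], [C → . c], [C → . b], [C → . S b]
  [C → . S b] has the dot before S: add [S → .], [S → . y]
No further items can be added.

I₀ = { [C → . S b], [C → . b], [C → . c], [C → . id S], [C' → . C], [S → . y], [S → .] }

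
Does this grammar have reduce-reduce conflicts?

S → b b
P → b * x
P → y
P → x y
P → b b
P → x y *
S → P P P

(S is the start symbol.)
Yes — I9: [P → b b .] vs [S → b b .]

Augment with S' → S and build the canonical LR(0) collection (I0 = CLOSURE({[S' → . S]}), then GOTO on every symbol after a dot until no new states appear). It has 15 states:
  I0: { [P → . b * x], [P → . b b], [P → . x y *], [P → . x y], [P → . y], [S → . P P P], [S → . b b], [S' → . S] }  — shift
  I1: { [P → . b * x], [P → . b b], [P → . x y *], [P → . x y], [P → . y], [S → P . P P] }  — shift
  I2: { [S' → S .] }  — accept
  I3: { [P → b . * x], [P → b . b], [S → b . b] }  — shift
  I4: { [P → x . y *], [P → x . y] }  — shift
  I5: { [P → y .] }  — reduce
  I6: { [P → x y . *], [P → x y .] }  — shift, reduce
  I7: { [P → x y * .] }  — reduce
  I8: { [P → b * . x] }  — shift
  I9: { [P → b b .], [S → b b .] }  — 2 reduces
  I10: { [P → b * x .] }  — reduce
  I11: { [P → . b * x], [P → . b b], [P → . x y *], [P → . x y], [P → . y], [S → P P . P] }  — shift
  I12: { [P → b . * x], [P → b . b] }  — shift
  I13: { [P → b b .] }  — reduce
  I14: { [S → P P P .] }  — reduce

I9 contains complete items [P → b b .], [S → b b .] — reduce-reduce conflict.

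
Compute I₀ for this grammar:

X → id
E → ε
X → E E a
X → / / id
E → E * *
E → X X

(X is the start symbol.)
First, augment the grammar with X' → X
I₀ = CLOSURE({ [X' → . X] }):
  [X' → . X] has the dot before X: add [X → . id], [X → . E E a], [X → . / / id]
  [X → . E E a] has the dot before E: add [E → .], [E → . E * *], [E → . X X]
No further items can be added.

I₀ = { [E → . E * *], [E → . X X], [E → .], [X → . / / id], [X → . E E a], [X → . id], [X' → . X] }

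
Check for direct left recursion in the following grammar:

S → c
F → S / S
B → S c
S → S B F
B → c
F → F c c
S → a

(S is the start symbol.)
S → c: starts with c
F → S / S: starts with S
B → S c: starts with S
S → S B F: LEFT RECURSIVE (starts with S)
B → c: starts with c
F → F c c: LEFT RECURSIVE (starts with F)
S → a: starts with a

The grammar has direct left recursion on: S, F.

Answer: Yes, S, F are left-recursive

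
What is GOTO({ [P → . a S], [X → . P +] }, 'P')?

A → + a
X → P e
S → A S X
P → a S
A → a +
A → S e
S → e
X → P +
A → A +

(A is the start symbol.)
{ [X → P . +] }

GOTO(I, 'P') = CLOSURE({ [A → αX.β] : [A → α.Xβ] ∈ I, X = 'P' })

Items with dot before 'P', with the dot advanced:
  [X → . P +] → [X → P . +]
Closure adds nothing (no advanced item has the dot before a non-terminal).

GOTO = { [X → P . +] }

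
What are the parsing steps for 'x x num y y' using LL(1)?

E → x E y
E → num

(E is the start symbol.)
LL(1) parsing maintains a stack (initially the start symbol over $) and the input. At each step: if the stack top is a terminal, match it against the current input token; if it is a non-terminal N, replace it with the RHS of M[N, lookahead] (the unique production whose predict set contains the lookahead).

Stack is shown with the top on the left.

Stack      Input          Action
--------------------------------
E $        x x num y y $  output E → x E y
x E y $    x x num y y $  match 'x'
E y $      x num y y $    output E → x E y
x E y y $  x num y y $    match 'x'
E y y $    num y y $      output E → num
num y y $  num y y $      match 'num'
y y $      y y $          match 'y'
y $        y $            match 'y'
$          $              accept

The string is accepted.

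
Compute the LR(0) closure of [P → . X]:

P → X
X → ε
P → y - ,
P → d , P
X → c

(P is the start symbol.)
{ [P → . X], [X → . c], [X → .] }

To compute CLOSURE, for each item [A → α.Bβ] where B is a non-terminal, add [B → .γ] for all productions B → γ; repeat for the newly added items until nothing changes.

Start with: [P → . X]
  [P → . X] has the dot before X: add [X → .], [X → . c]
No further items can be added.

CLOSURE = { [P → . X], [X → . c], [X → .] }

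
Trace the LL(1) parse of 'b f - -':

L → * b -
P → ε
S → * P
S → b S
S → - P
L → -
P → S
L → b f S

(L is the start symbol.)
Stack is shown with the top on the left.

Stack    Input      Action
--------------------------
L $      b f - - $  output L → b f S
b f S $  b f - - $  match 'b'
f S $    f - - $    match 'f'
S $      - - $      output S → - P
- P $    - - $      match '-'
P $      - $        output P → S
S $      - $        output S → - P
- P $    - $        match '-'
P $      $          output P → ε
$        $          accept

The string is accepted.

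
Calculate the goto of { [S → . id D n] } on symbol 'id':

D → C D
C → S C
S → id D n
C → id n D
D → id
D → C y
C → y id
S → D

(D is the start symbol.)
GOTO(I, 'id') = CLOSURE({ [A → αX.β] : [A → α.Xβ] ∈ I, X = 'id' })

Items with dot before 'id', with the dot advanced:
  [S → . id D n] → [S → id . D n]
Closure of the advanced items:
  [S → id . D n] has the dot before D: add [D → . C D], [D → . id], [D → . C y]
  [D → . C D] has the dot before C: add [C → . S C], [C → . id n D], [C → . y id]
  [C → . S C] has the dot before S: add [S → . id D n], [S → . D]

GOTO = { [C → . S C], [C → . id n D], [C → . y id], [D → . C D], [D → . C y], [D → . id], [S → . D], [S → . id D n], [S → id . D n] }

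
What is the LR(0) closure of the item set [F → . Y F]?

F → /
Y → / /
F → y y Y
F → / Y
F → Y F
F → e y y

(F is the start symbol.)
{ [F → . Y F], [Y → . / /] }

Start with: [F → . Y F]
  [F → . Y F] has the dot before Y: add [Y → . / /]
No further items can be added.

CLOSURE = { [F → . Y F], [Y → . / /] }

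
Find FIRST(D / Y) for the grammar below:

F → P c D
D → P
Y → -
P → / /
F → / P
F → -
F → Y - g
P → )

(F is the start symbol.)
FIRST sets of the non-terminals involved (from the grammar, by fixed-point iteration):
  FIRST(D) = { ')', '/' }

To compute FIRST(D / Y), process the symbols left to right:
Symbol D is a non-terminal. Add FIRST(D) \ {ε} = { ')', '/' }
D is not nullable (ε ∉ FIRST(D)), so stop here.
FIRST(D / Y) = { ')', '/' }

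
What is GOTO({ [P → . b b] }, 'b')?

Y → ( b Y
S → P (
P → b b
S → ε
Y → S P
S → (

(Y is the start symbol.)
{ [P → b . b] }

GOTO(I, 'b') = CLOSURE({ [A → αX.β] : [A → α.Xβ] ∈ I, X = 'b' })

Items with dot before 'b', with the dot advanced:
  [P → . b b] → [P → b . b]
Closure adds nothing (no advanced item has the dot before a non-terminal).

GOTO = { [P → b . b] }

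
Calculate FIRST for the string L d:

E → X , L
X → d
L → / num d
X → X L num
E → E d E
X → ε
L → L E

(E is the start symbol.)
{ '/' }

FIRST sets of the non-terminals involved (from the grammar, by fixed-point iteration):
  FIRST(L) = { '/' }

To compute FIRST(L d), process the symbols left to right:
Symbol L is a non-terminal. Add FIRST(L) \ {ε} = { '/' }
L is not nullable (ε ∉ FIRST(L)), so stop here.
FIRST(L d) = { '/' }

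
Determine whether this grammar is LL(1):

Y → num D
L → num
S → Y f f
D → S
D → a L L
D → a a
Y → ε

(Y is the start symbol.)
Relevant sets:
  FIRST(S) = { 'f', 'num' }
  FOLLOW(Y) = { $, 'f' }

For Y:
  PREDICT(Y → num D) = { 'num' }
  PREDICT(Y → ε) = { $, 'f' }
For D:
  PREDICT(D → S) = { 'f', 'num' }
  PREDICT(D → a L L) = { 'a' }
  PREDICT(D → a a) = { 'a' }
L, S have a single production, so nothing to check there.

Conflict found: Predict set conflict for D: { 'a' }
The grammar is NOT LL(1).

Answer: No. Predict set conflict for D: { 'a' }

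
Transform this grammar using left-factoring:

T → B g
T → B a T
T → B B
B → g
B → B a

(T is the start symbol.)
Left-factoring transforms A → αβ₁ | αβ₂ into A → αA' and A' → β₁ | β₂
(α is the longest common prefix among the alternatives). Repeat until
no nonterminal has two alternatives with a common prefix.

Round 1: T has alternatives sharing prefix 'B'. Introduce T': T → B T'
  Add: T' → g
  Add: T' → a T
  Add: T' → B

No remaining common prefixes — done.

Resulting grammar:
T → B T'
T' → g
T' → a T
T' → B
B → g
B → B a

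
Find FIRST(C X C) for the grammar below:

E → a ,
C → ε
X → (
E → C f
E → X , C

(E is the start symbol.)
FIRST sets of the non-terminals involved (from the grammar, by fixed-point iteration):
  FIRST(C) = { ε }
  FIRST(X) = { '(' }

To compute FIRST(C X C), process the symbols left to right:
Symbol C is a non-terminal. Add FIRST(C) \ {ε} = { }
C is nullable (ε ∈ FIRST(C)), continue to the next symbol.
Symbol X is a non-terminal. Add FIRST(X) \ {ε} = { '(' }
X is not nullable (ε ∉ FIRST(X)), so stop here.
FIRST(C X C) = { '(' }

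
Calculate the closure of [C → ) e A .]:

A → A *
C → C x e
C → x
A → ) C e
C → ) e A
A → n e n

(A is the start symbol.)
To compute CLOSURE, for each item [A → α.Bβ] where B is a non-terminal, add [B → .γ] for all productions B → γ; repeat for the newly added items until nothing changes.

Start with: [C → ) e A .]
The dot is at the end, so nothing is added.

CLOSURE = { [C → ) e A .] }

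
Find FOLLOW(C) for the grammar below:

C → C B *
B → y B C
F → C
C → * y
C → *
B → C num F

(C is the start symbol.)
To compute FOLLOW(C), find every occurrence of C on a right-hand side N → α C β: add FIRST(β) \ {ε}, and if β is empty or nullable also add FOLLOW(N). Iterate to a fixed point.

C is the start symbol, so $ ∈ FOLLOW(C).
In C → C B *: C is followed by B '*', add FIRST(B '*') \ {ε} = { '*', 'y' }
In B → y B C: C is at the end, add FOLLOW(B)
In F → C: C is at the end, add FOLLOW(F)
In B → C num F: C is followed by num F, add FIRST(num F) \ {ε} = { 'num' }

The FOLLOW sets referred to above (computed the same way, to a fixed point):
  FOLLOW(B) = { '*' }
  FOLLOW(F) = { '*' }

Taking the union: FOLLOW(C) = { $, '*', 'num', 'y' }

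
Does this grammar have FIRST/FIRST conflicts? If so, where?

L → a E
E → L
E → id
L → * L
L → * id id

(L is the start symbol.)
A FIRST/FIRST conflict occurs when two productions N → α and N → β for the same non-terminal have FIRST(α) ∩ FIRST(β) ≠ ∅ (with ε ∈ FIRST of a nullable right-hand side, so two nullable alternatives also conflict).

FIRST sets of the non-terminals at (or reachable through a nullable prefix from) the front of some alternative:
  FIRST(L) = { '*', 'a' }

Productions for L:
  L → a E: FIRST = { 'a' }
  L → * L: FIRST = { '*' }
  L → * id id: FIRST = { '*' }
Productions for E:
  E → L: FIRST = { '*', 'a' }
  E → id: FIRST = { 'id' }

Conflict for L: L → * L and L → * id id
  Overlap: { '*' }

Answer: Yes. L → '*' L / L → '*' id id on { '*' }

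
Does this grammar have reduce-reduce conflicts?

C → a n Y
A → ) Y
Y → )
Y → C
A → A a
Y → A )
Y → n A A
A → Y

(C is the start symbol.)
A reduce-reduce conflict occurs when an LR(0) state has two complete items [A → α .] and [B → β .] — both call for a reduction, and with no lookahead the parser cannot choose between them.

Augment with C' → C and build the canonical LR(0) collection (I0 = CLOSURE({[C' → . C]}), then GOTO on every symbol after a dot until no new states appear). It has 17 states:
  I0: { [C → . a n Y], [C' → . C] }  — shift
  I1: { [C' → C .] }  — accept
  I2: { [C → a . n Y] }  — shift
  I3: { [A → . ) Y], [A → . A a], [A → . Y], [C → . a n Y], [C → a n . Y], [Y → . )], [Y → . A )], [Y → . C], [Y → . n A A] }  — shift
  I4: { [A → ) . Y], [A → . ) Y], [A → . A a], [A → . Y], [C → . a n Y], [Y → ) .], [Y → . )], [Y → . A )], [Y → . C], [Y → . n A A] }  — shift, reduce
  I5: { [A → A . a], [Y → A . )] }  — shift
  I6: { [Y → C .] }  — reduce
  I7: { [A → Y .], [C → a n Y .] }  — 2 reduces
  I8: { [A → . ) Y], [A → . A a], [A → . Y], [C → . a n Y], [Y → . )], [Y → . A )], [Y → . C], [Y → . n A A], [Y → n . A A] }  — shift
  I9: { [A → . ) Y], [A → . A a], [A → . Y], [A → A . a], [C → . a n Y], [Y → . )], [Y → . A )], [Y → . C], [Y → . n A A], [Y → A . )], [Y → n A . A] }  — shift
  I10: { [A → Y .] }  — reduce
  I11: { [A → ) . Y], [A → . ) Y], [A → . A a], [A → . Y], [C → . a n Y], [Y → ) .], [Y → . )], [Y → . A )], [Y → . C], [Y → . n A A], [Y → A ) .] }  — shift, 2 reduces
  I12: { [A → A . a], [Y → A . )], [Y → n A A .] }  — shift, reduce
  I13: { [A → A a .], [C → a . n Y] }  — shift, reduce
  I14: { [Y → A ) .] }  — reduce
  I15: { [A → A a .] }  — reduce
  I16: { [A → ) Y .], [A → Y .] }  — 2 reduces

I7 contains complete items [A → Y .], [C → a n Y .] — reduce-reduce conflict.
I11 contains complete items [Y → ) .], [Y → A ) .] — reduce-reduce conflict.
I16 contains complete items [A → ) Y .], [A → Y .] — reduce-reduce conflict.

Answer: Yes — I7: [A → Y .] vs [C → a n Y .]; I11: [Y → ) .] vs [Y → A ) .]; I16: [A → ) Y .] vs [A → Y .]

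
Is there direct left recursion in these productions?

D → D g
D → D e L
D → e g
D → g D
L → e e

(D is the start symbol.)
Direct left recursion occurs when N → N α for some non-terminal N (the right-hand side begins with the left-hand side itself).

D → D g: LEFT RECURSIVE (starts with D)
D → D e L: LEFT RECURSIVE (starts with D)
D → e g: starts with e
D → g D: starts with g
L → e e: starts with e

The grammar has direct left recursion on: D.

Answer: Yes, D is left-recursive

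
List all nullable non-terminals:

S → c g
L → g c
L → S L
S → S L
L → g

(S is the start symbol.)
A non-terminal is nullable if it can derive ε (the empty string): either it has an ε-production, or it has a production whose right-hand side consists entirely of nullable non-terminals.

There are no ε-productions, so no non-terminal can derive ε.
No non-terminals are nullable.

Answer: None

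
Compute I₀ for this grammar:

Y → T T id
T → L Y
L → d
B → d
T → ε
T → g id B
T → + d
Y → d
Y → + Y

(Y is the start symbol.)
First, augment the grammar with Y' → Y
I₀ = CLOSURE({ [Y' → . Y] }):
  [Y' → . Y] has the dot before Y: add [Y → . T T id], [Y → . d], [Y → . + Y]
  [Y → . T T id] has the dot before T: add [T → . L Y], [T → .], [T → . g id B], [T → . + d]
  [T → . L Y] has the dot before L: add [L → . d]
No further items can be added.

I₀ = { [L → . d], [T → . + d], [T → . L Y], [T → . g id B], [T → .], [Y → . + Y], [Y → . T T id], [Y → . d], [Y' → . Y] }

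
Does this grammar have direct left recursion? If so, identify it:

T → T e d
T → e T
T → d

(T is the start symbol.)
Direct left recursion occurs when N → N α for some non-terminal N (the right-hand side begins with the left-hand side itself).

T → T e d: LEFT RECURSIVE (starts with T)
T → e T: starts with e
T → d: starts with d

The grammar has direct left recursion on: T.

Answer: Yes, T is left-recursive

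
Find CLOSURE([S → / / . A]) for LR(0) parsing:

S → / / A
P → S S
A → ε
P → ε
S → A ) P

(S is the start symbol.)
{ [A → .], [S → / / . A] }

Start with: [S → / / . A]
  [S → / / . A] has the dot before A: add [A → .]
No further items can be added.

CLOSURE = { [A → .], [S → / / . A] }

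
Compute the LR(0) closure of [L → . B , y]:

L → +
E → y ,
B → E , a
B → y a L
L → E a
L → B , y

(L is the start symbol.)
To compute CLOSURE, for each item [A → α.Bβ] where B is a non-terminal, add [B → .γ] for all productions B → γ; repeat for the newly added items until nothing changes.

Start with: [L → . B , y]
  [L → . B , y] has the dot before B: add [B → . E , a], [B → . y a L]
  [B → . E , a] has the dot before E: add [E → . y ,]
No further items can be added.

CLOSURE = { [B → . E , a], [B → . y a L], [E → . y ,], [L → . B , y] }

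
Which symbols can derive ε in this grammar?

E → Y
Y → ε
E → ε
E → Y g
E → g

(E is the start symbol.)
A non-terminal is nullable if it can derive ε (the empty string): either it has an ε-production, or it has a production whose right-hand side consists entirely of nullable non-terminals.

ε-productions: Y → ε, E → ε
So Y, E are immediately nullable.
Every non-terminal is now nullable.
Nullable = { 'E', 'Y' }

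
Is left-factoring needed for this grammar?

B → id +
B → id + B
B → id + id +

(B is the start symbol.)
Yes, B has productions with common prefix 'id +'

Left-factoring is needed when two productions for the same non-terminal
share a common prefix on the right-hand side.

Productions for B:
  B → id +
  B → id + B
  B → id + id +

Found common prefix 'id +' in productions for B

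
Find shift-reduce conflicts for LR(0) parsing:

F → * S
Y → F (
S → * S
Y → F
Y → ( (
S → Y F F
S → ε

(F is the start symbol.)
Yes — I1: [S → .] vs [F → . * S]; I4: [S → .] vs [F → . * S]; I5: [Y → F .] vs [Y → F . (]

Augment with F' → F and build the canonical LR(0) collection (I0 = CLOSURE({[F' → . F]}), then GOTO on every symbol after a dot until no new states appear). It has 13 states:
  I0: { [F → . * S], [F' → . F] }  — shift
  I1: { [F → * . S], [F → . * S], [S → . * S], [S → . Y F F], [S → .], [Y → . ( (], [Y → . F (], [Y → . F] }  — shift, reduce
  I2: { [F' → F .] }  — accept
  I3: { [Y → ( . (] }  — shift
  I4: { [F → * . S], [F → . * S], [S → * . S], [S → . * S], [S → . Y F F], [S → .], [Y → . ( (], [Y → . F (], [Y → . F] }  — shift, reduce
  I5: { [Y → F . (], [Y → F .] }  — shift, reduce
  I6: { [F → * S .] }  — reduce
  I7: { [F → . * S], [S → Y . F F] }  — shift
  I8: { [F → . * S], [S → Y F . F] }  — shift
  I9: { [S → Y F F .] }  — reduce
  I10: { [Y → F ( .] }  — reduce
  I11: { [F → * S .], [S → * S .] }  — 2 reduces
  I12: { [Y → ( ( .] }  — reduce

I1 contains reduce item [S → .] and shift items [F → . * S], [S → . * S], [Y → . ( (] — shift-reduce conflict.
I4 contains reduce item [S → .] and shift items [F → . * S], [S → . * S], [Y → . ( (] — shift-reduce conflict.
I5 contains reduce item [Y → F .] and shift item [Y → F . (] — shift-reduce conflict.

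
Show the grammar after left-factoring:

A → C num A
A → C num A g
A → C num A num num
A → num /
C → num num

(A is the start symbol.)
A → C num A A'
A' → ε
A' → g
A' → num num
A → num /
C → num num

Left-factoring transforms A → αβ₁ | αβ₂ into A → αA' and A' → β₁ | β₂
(α is the longest common prefix among the alternatives). Repeat until
no nonterminal has two alternatives with a common prefix.

Round 1: A has alternatives sharing prefix 'C num A'. Introduce A': A → C num A A'
  Add: A' → ε
  Add: A' → g
  Add: A' → num num

No remaining common prefixes — done.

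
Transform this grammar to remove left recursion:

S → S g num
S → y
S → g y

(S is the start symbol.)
S is directly left-recursive. The standard transformation for
  A → A α₁ | ... | A α_m | β₁ | ... | β_n
is
  A  → β₁ A' | ... | β_n A'
  A' → α₁ A' | ... | α_m A' | ε

S → y becomes S → y S'
S → g y becomes S → g y S'
S → S g num becomes S' → g num S'
Add S' → ε

Resulting grammar:
S → y S'
S → g y S'
S' → g num S'
S' → ε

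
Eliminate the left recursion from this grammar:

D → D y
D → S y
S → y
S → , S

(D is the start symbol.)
D is directly left-recursive. The standard transformation for
  A → A α₁ | ... | A α_m | β₁ | ... | β_n
is
  A  → β₁ A' | ... | β_n A'
  A' → α₁ A' | ... | α_m A' | ε

D → S y becomes D → S y D'
D → D y becomes D' → y D'
Add D' → ε

Productions for other non-terminals are unchanged:
  S → y
  S → , S

Resulting grammar:
D → S y D'
D' → y D'
D' → ε
S → y
S → , S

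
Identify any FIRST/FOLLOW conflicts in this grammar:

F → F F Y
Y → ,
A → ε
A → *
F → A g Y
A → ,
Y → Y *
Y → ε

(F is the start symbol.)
Yes. Y → ',' with FOLLOW(Y) on { ',' }; Y → Y '*' with FOLLOW(Y) on { '*', ',' }

A FIRST/FOLLOW conflict occurs when a non-terminal N has a nullable alternative N → β (β ⇒* ε) and another alternative N → α with FIRST(α) ∩ FOLLOW(N) ≠ ∅: on such a lookahead the parser cannot decide between expanding α and letting N vanish via β.

Nullable non-terminals: A, Y.
FIRST sets used below: FIRST(Y) = { '*', ',', ε }

A: nullable alternative(s) A → ε; FOLLOW(A) = { 'g' }
  A → ε: FIRST \ {ε} = { } — this is the only nullable alternative, skip
  A → *: FIRST \ {ε} = { '*' } — disjoint from FOLLOW(A)
  A → ,: FIRST \ {ε} = { ',' } — disjoint from FOLLOW(A)

Y: nullable alternative(s) Y → ε; FOLLOW(Y) = { $, '*', ',', 'g' }
  Y → ,: FIRST \ {ε} = { ',' } — overlaps FOLLOW(Y) on { ',' }: CONFLICT
  Y → Y *: FIRST \ {ε} = { '*', ',' } — overlaps FOLLOW(Y) on { '*', ',' }: CONFLICT
  Y → ε: FIRST \ {ε} = { } — this is the only nullable alternative, skip

F has no nullable alternative, so no FIRST/FOLLOW check is needed there.

So the grammar has 2 FIRST/FOLLOW conflicts (marked CONFLICT above).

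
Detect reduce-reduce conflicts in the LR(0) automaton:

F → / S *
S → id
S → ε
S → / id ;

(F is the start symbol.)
Augment with F' → F and build the canonical LR(0) collection (I0 = CLOSURE({[F' → . F]}), then GOTO on every symbol after a dot until no new states appear). It has 9 states:
  I0: { [F → . / S *], [F' → . F] }  — shift
  I1: { [F → / . S *], [S → . / id ;], [S → . id], [S → .] }  — shift, reduce
  I2: { [F' → F .] }  — accept
  I3: { [S → / . id ;] }  — shift
  I4: { [F → / S . *] }  — shift
  I5: { [S → id .] }  — reduce
  I6: { [F → / S * .] }  — reduce
  I7: { [S → / id . ;] }  — shift
  I8: { [S → / id ; .] }  — reduce

No state contains more than one complete item.

Answer: No reduce-reduce conflicts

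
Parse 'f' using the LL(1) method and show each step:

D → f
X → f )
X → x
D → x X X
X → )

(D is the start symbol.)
LL(1) parsing maintains a stack (initially the start symbol over $) and the input. At each step: if the stack top is a terminal, match it against the current input token; if it is a non-terminal N, replace it with the RHS of M[N, lookahead] (the unique production whose predict set contains the lookahead).

Stack is shown with the top on the left.

Stack  Input  Action
--------------------
D $    f $    output D → f
f $    f $    match 'f'
$      $      accept

The string is accepted.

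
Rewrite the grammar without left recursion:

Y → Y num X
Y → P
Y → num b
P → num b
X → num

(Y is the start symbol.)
Y is directly left-recursive. The standard transformation for
  A → A α₁ | ... | A α_m | β₁ | ... | β_n
is
  A  → β₁ A' | ... | β_n A'
  A' → α₁ A' | ... | α_m A' | ε

Y → P becomes Y → P Y'
Y → num b becomes Y → num b Y'
Y → Y num X becomes Y' → num X Y'
Add Y' → ε

Productions for other non-terminals are unchanged:
  P → num b
  X → num

Resulting grammar:
Y → P Y'
Y → num b Y'
Y' → num X Y'
Y' → ε
P → num b
X → num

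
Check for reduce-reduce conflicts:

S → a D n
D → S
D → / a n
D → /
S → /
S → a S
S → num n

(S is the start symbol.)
Yes — I6: [D → / .] vs [S → / .]; I8: [D → S .] vs [S → a S .]

A reduce-reduce conflict occurs when an LR(0) state has two complete items [A → α .] and [B → β .] — both call for a reduction, and with no lookahead the parser cannot choose between them.

Augment with S' → S and build the canonical LR(0) collection (I0 = CLOSURE({[S' → . S]}), then GOTO on every symbol after a dot until no new states appear). It has 12 states:
  I0: { [S → . /], [S → . a D n], [S → . a S], [S → . num n], [S' → . S] }  — shift
  I1: { [S → / .] }  — reduce
  I2: { [S' → S .] }  — accept
  I3: { [D → . / a n], [D → . /], [D → . S], [S → . /], [S → . a D n], [S → . a S], [S → . num n], [S → a . D n], [S → a . S] }  — shift
  I4: { [S → num . n] }  — shift
  I5: { [S → num n .] }  — reduce
  I6: { [D → / . a n], [D → / .], [S → / .] }  — shift, 2 reduces
  I7: { [S → a D . n] }  — shift
  I8: { [D → S .], [S → a S .] }  — 2 reduces
  I9: { [S → a D n .] }  — reduce
  I10: { [D → / a . n] }  — shift
  I11: { [D → / a n .] }  — reduce

I6 contains complete items [D → / .], [S → / .] — reduce-reduce conflict.
I8 contains complete items [D → S .], [S → a S .] — reduce-reduce conflict.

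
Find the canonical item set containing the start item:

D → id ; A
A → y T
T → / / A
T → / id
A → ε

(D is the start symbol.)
{ [D → . id ; A], [D' → . D] }

First, augment the grammar with D' → D
I₀ = CLOSURE({ [D' → . D] }):
  [D' → . D] has the dot before D: add [D → . id ; A]
No further items can be added.

I₀ = { [D → . id ; A], [D' → . D] }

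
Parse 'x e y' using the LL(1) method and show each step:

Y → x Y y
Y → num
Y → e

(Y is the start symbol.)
Stack is shown with the top on the left.

Stack    Input    Action
------------------------
Y $      x e y $  output Y → x Y y
x Y y $  x e y $  match 'x'
Y y $    e y $    output Y → e
e y $    e y $    match 'e'
y $      y $      match 'y'
$        $        accept

The string is accepted.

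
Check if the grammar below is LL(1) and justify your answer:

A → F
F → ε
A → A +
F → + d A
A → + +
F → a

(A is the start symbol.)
No. Predict set conflict for A: { '+', 'a' }

A grammar is LL(1) if for each non-terminal N with multiple productions, the predict sets of those productions are pairwise disjoint, where PREDICT(N → α) = (FIRST(α) \ {ε}) ∪ (FOLLOW(N) if α ⇒* ε).

Relevant sets:
  FIRST(F) = { '+', 'a', ε }
  FIRST(A) = { '+', 'a', ε }
  FOLLOW(A) = { $, '+' }
  FOLLOW(F) = { $, '+' }

For A:
  PREDICT(A → F) = { $, '+', 'a' }
  PREDICT(A → A '+') = { '+', 'a' }
  PREDICT(A → '+' '+') = { '+' }
For F:
  PREDICT(F → ε) = { $, '+' }
  PREDICT(F → '+' d A) = { '+' }
  PREDICT(F → a) = { 'a' }

Conflict found: Predict set conflict for A: { '+', 'a' }
The grammar is NOT LL(1).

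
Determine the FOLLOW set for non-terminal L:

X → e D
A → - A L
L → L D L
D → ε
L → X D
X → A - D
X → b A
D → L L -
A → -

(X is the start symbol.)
In A → - A L: L is at the end, add FOLLOW(A)
In L → L D L: L is followed by D L, add FIRST(D L) \ {ε} = { '-', 'b', 'e' }
In L → L D L: L is at the end; this adds FOLLOW(L) to itself — nothing new
In D → L L -: L is followed by L '-', add FIRST(L '-') \ {ε} = { '-', 'b', 'e' }
In D → L L -: L is followed by '-', add FIRST('-') \ {ε} = { '-' }

The FOLLOW sets referred to above (computed the same way, to a fixed point):
  FOLLOW(A) = { $, '-', 'b', 'e' }

Taking the union: FOLLOW(L) = { $, '-', 'b', 'e' }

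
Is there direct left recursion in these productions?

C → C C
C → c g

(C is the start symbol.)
Direct left recursion occurs when N → N α for some non-terminal N (the right-hand side begins with the left-hand side itself).

C → C C: LEFT RECURSIVE (starts with C)
C → c g: starts with c

The grammar has direct left recursion on: C.

Answer: Yes, C is left-recursive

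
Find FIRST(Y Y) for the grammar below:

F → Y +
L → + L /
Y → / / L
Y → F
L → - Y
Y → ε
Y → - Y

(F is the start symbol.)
FIRST sets of the non-terminals involved (from the grammar, by fixed-point iteration):
  FIRST(Y) = { '+', '-', '/', ε }

To compute FIRST(Y Y), process the symbols left to right:
Symbol Y is a non-terminal. Add FIRST(Y) \ {ε} = { '+', '-', '/' }
Y is nullable (ε ∈ FIRST(Y)), continue to the next symbol.
Symbol Y is a non-terminal. Add FIRST(Y) \ {ε} = { '+', '-', '/' }
Y is nullable (ε ∈ FIRST(Y)), continue to the next symbol.
All symbols are nullable, so ε is in the result.
FIRST(Y Y) = { '+', '-', '/', ε }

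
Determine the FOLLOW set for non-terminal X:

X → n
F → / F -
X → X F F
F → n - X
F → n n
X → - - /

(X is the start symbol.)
X is the start symbol, so $ ∈ FOLLOW(X).
In X → X F F: X is followed by F F, add FIRST(F F) \ {ε} = { '/', 'n' }
In F → n - X: X is at the end, add FOLLOW(F)

The FOLLOW sets referred to above (computed the same way, to a fixed point):
  FOLLOW(F) = { $, '-', '/', 'n' }

Taking the union: FOLLOW(X) = { $, '-', '/', 'n' }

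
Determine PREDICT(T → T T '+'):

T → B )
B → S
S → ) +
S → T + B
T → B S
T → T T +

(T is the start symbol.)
PREDICT(T → T T '+') = (FIRST(RHS) \ {ε}) ∪ (FOLLOW(T) if ε ∈ FIRST(RHS), i.e. RHS ⇒* ε)
FIRST(T) = { ')' }
FIRST(T T '+') = { ')' }
ε ∉ FIRST(T T '+'), so FOLLOW(T) is not added.
PREDICT(T → T T '+') = { ')' }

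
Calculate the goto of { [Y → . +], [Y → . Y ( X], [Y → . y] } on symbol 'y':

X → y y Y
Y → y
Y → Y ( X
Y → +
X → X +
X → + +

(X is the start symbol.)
{ [Y → y .] }

GOTO(I, 'y') = CLOSURE({ [A → αX.β] : [A → α.Xβ] ∈ I, X = 'y' })

Items with dot before 'y', with the dot advanced:
  [Y → . y] → [Y → y .]
Closure adds nothing (no advanced item has the dot before a non-terminal).

GOTO = { [Y → y .] }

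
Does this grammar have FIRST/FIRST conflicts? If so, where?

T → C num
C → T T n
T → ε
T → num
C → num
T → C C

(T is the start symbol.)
FIRST sets of the non-terminals at (or reachable through a nullable prefix from) the front of some alternative:
  FIRST(C) = { 'n', 'num' }
  FIRST(T) = { 'n', 'num', ε }

Productions for T:
  T → C num: FIRST = { 'n', 'num' }
  T → ε: FIRST = { ε }
  T → num: FIRST = { 'num' }
  T → C C: FIRST = { 'n', 'num' }
Productions for C:
  C → T T n: FIRST = { 'n', 'num' }
  C → num: FIRST = { 'num' }

Conflict for T: T → C num and T → num
  Overlap: { 'num' }
Conflict for T: T → C num and T → C C
  Overlap: { 'n', 'num' }
Conflict for T: T → num and T → C C
  Overlap: { 'num' }
Conflict for C: C → T T n and C → num
  Overlap: { 'num' }

Answer: Yes. T → C num / T → num on { 'num' }; T → C num / T → C C on { 'n', 'num' }; T → num / T → C C on { 'num' }; C → T T n / C → num on { 'num' }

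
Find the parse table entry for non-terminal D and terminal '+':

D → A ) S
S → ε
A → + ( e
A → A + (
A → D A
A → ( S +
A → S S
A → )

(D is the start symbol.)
To find M[D, '+'], we find productions for D where '+' is in the predict set (PREDICT(N → α) = (FIRST(α) \ {ε}) ∪ (FOLLOW(N) if α ⇒* ε)).

Relevant sets:
  FIRST(A) = { '(', ')', '+', ε }

D → A ) S: PREDICT = { '(', ')', '+' }
  '+' is in predict set, so this production goes in M[D, '+']

M[D, '+'] = D → A ) S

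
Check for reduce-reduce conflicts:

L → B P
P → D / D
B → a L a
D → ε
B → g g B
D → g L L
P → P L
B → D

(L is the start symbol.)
Augment with L' → L and build the canonical LR(0) collection (I0 = CLOSURE({[L' → . L]}), then GOTO on every symbol after a dot until no new states appear). It has 18 states:
  I0: { [B → . D], [B → . a L a], [B → . g g B], [D → . g L L], [D → .], [L → . B P], [L' → . L] }  — shift, reduce
  I1: { [D → . g L L], [D → .], [L → B . P], [P → . D / D], [P → . P L] }  — shift, reduce
  I2: { [B → D .] }  — reduce
  I3: { [L' → L .] }  — accept
  I4: { [B → . D], [B → . a L a], [B → . g g B], [B → a . L a], [D → . g L L], [D → .], [L → . B P] }  — shift, reduce
  I5: { [B → . D], [B → . a L a], [B → . g g B], [B → g . g B], [D → . g L L], [D → .], [D → g . L L], [L → . B P] }  — shift, reduce
  I6: { [B → . D], [B → . a L a], [B → . g g B], [D → . g L L], [D → .], [D → g L . L], [L → . B P] }  — shift, reduce
  I7: { [B → . D], [B → . a L a], [B → . g g B], [B → g . g B], [B → g g . B], [D → . g L L], [D → .], [D → g . L L], [L → . B P] }  — shift, reduce
  I8: { [B → g g B .], [D → . g L L], [D → .], [L → B . P], [P → . D / D], [P → . P L] }  — shift, 2 reduces
  I9: { [P → D . / D] }  — shift
  I10: { [B → . D], [B → . a L a], [B → . g g B], [D → . g L L], [D → .], [L → . B P], [L → B P .], [P → P . L] }  — shift, 2 reduces
  I11: { [B → . D], [B → . a L a], [B → . g g B], [D → . g L L], [D → .], [D → g . L L], [L → . B P] }  — shift, reduce
  I12: { [P → P L .] }  — reduce
  I13: { [D → . g L L], [D → .], [P → D / . D] }  — shift, reduce
  I14: { [P → D / D .] }  — reduce
  I15: { [D → g L L .] }  — reduce
  I16: { [B → a L . a] }  — shift
  I17: { [B → a L a .] }  — reduce

I8 contains complete items [B → g g B .], [D → .] — reduce-reduce conflict.
I10 contains complete items [D → .], [L → B P .] — reduce-reduce conflict.

Answer: Yes — I8: [B → g g B .] vs [D → .]; I10: [D → .] vs [L → B P .]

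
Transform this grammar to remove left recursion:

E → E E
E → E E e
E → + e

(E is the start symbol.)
E is directly left-recursive. The standard transformation for
  A → A α₁ | ... | A α_m | β₁ | ... | β_n
is
  A  → β₁ A' | ... | β_n A'
  A' → α₁ A' | ... | α_m A' | ε

E → + e becomes E → + e E'
E → E E becomes E' → E E'
E → E E e becomes E' → E e E'
Add E' → ε

Resulting grammar:
E → + e E'
E' → E E'
E' → E e E'
E' → ε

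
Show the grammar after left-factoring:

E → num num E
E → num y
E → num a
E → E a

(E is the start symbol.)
E → num E'
E' → num E
E' → y
E' → a
E → E a

Left-factoring transforms A → αβ₁ | αβ₂ into A → αA' and A' → β₁ | β₂
(α is the longest common prefix among the alternatives). Repeat until
no nonterminal has two alternatives with a common prefix.

Round 1: E has alternatives sharing prefix 'num'. Introduce E': E → num E'
  Add: E' → num E
  Add: E' → y
  Add: E' → a

No remaining common prefixes — done.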